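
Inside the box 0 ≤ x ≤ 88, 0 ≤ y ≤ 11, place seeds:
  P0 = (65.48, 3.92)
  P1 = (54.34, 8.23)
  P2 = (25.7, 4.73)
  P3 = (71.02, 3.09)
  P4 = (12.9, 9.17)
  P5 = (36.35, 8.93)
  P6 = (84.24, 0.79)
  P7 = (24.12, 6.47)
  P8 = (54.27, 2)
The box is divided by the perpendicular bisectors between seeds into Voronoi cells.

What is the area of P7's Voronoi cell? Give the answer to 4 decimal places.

1. box [0,88]×[0,11]: [(0, 0) (88, 0) (88, 11) (0, 11)]
2. ⊥bis P7·P0 via (44.8,5.195): [(0, 0) (44.4797, 0) (45.1579, 11) (0, 11)]  |A|=493.0068
3. ⊥bis P7·P1 via (39.23,7.35): [(0, 0) (39.6581, 0) (39.0174, 11) (0, 11)]  |A|=432.7152
4. ⊥bis P7·P2 via (24.91,5.6): [(0, 0) (18.7429, 0) (30.8568, 11) (0, 11)]  |A|=272.7986
5. ⊥bis P7·P3 via (47.57,4.78): [(0, 0) (18.7429, 0) (30.8568, 11) (0, 11)]  |A|=272.7986
6. ⊥bis P7·P4 via (18.51,7.82): [(16.6282, 0) (18.7429, 0) (30.8568, 11) (19.2752, 11)]  |A|=75.3298
7. ⊥bis P7·P5 via (30.235,7.7): [(16.6282, 0) (18.7429, 0) (29.7698, 10.0129) (29.5712, 11) (19.2752, 11)]  |A|=74.6953
8. ⊥bis P7·P6 via (54.18,3.63): [(16.6282, 0) (18.7429, 0) (29.7698, 10.0129) (29.5712, 11) (19.2752, 11)]  |A|=74.6953
9. ⊥bis P7·P8 via (39.195,4.235): [(16.6282, 0) (18.7429, 0) (29.7698, 10.0129) (29.5712, 11) (19.2752, 11)]  |A|=74.6953
10. canonical 5-gon: [(16.6282, 0) (18.7429, 0) (29.7698, 10.0129) (29.5712, 11) (19.2752, 11)]
11. shoelace: 74.6953

Area of P7's cell: 74.6953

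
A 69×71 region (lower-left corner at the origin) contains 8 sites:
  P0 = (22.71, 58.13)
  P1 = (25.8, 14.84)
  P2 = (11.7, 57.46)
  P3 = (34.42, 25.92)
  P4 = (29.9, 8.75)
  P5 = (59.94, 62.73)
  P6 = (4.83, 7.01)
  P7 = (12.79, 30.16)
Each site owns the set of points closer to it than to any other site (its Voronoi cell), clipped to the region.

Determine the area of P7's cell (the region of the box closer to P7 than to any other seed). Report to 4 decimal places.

1. box [0,69]×[0,71]: [(0, 0) (69, 0) (69, 71) (0, 71)]
2. ⊥bis P7·P0 via (17.75,44.145): [(0, 50.4403) (0, 0) (69, 0) (69, 25.9684)]  |A|=2636.1001
3. ⊥bis P7·P1 via (19.295,22.5): [(36.8192, 37.3818) (0, 50.4403) (0, 6.1144)]  |A|=816.0224
4. ⊥bis P7·P2 via (12.245,43.81): [(36.8192, 37.3818) (18.042, 44.0415) (0, 43.3211) (0, 6.1144)]  |A|=751.8001
5. ⊥bis P7·P3 via (23.605,28.04): [(23.1629, 25.7847) (26.1762, 41.1565) (18.042, 44.0415) (0, 43.3211) (0, 6.1144)]  |A|=664.3116
6. ⊥bis P7·P4 via (21.345,19.455): [(23.1629, 25.7847) (26.1762, 41.1565) (18.042, 44.0415) (0, 43.3211) (0, 6.1144)]  |A|=664.3116
7. ⊥bis P7·P5 via (36.365,46.445): [(23.1629, 25.7847) (26.1762, 41.1565) (18.042, 44.0415) (0, 43.3211) (0, 6.1144)]  |A|=664.3116
8. ⊥bis P7·P6 via (8.81,18.585): [(12.9917, 17.1471) (23.1629, 25.7847) (26.1762, 41.1565) (18.042, 44.0415) (0, 43.3211) (0, 21.6143)]  |A|=563.6265
9. canonical 6-gon: [(12.9917, 17.1471) (23.1629, 25.7847) (26.1762, 41.1565) (18.042, 44.0415) (0, 43.3211) (0, 21.6143)]
10. shoelace: 563.6265

Area of P7's cell: 563.6265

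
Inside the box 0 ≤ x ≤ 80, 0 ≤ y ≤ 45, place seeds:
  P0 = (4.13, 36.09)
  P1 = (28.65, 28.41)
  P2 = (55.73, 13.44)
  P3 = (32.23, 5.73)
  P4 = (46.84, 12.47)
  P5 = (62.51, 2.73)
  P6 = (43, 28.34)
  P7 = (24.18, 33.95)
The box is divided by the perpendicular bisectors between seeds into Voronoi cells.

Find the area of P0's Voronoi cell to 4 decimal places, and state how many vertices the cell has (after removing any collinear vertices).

Area of P0's cell: 469.9556 (5 vertices)

1. box [0,80]×[0,45]: [(0, 0) (80, 0) (80, 45) (0, 45)]
2. ⊥bis P0·P1 via (16.39,32.25): [(0, 0) (6.2889, 0) (20.3835, 45) (0, 45)]  |A|=600.1275
3. ⊥bis P0·P2 via (29.93,24.765): [(0, 0) (6.2889, 0) (20.3835, 45) (0, 45)]  |A|=600.1275
4. ⊥bis P0·P3 via (18.18,20.91): [(0, 4.0833) (10.6574, 13.9473) (20.3835, 45) (0, 45)]  |A|=534.5124
5. ⊥bis P0·P4 via (25.485,24.28): [(0, 4.0833) (10.6574, 13.9473) (20.3835, 45) (0, 45)]  |A|=534.5124
6. ⊥bis P0·P5 via (33.32,19.41): [(0, 4.0833) (10.6574, 13.9473) (20.3835, 45) (0, 45)]  |A|=534.5124
7. ⊥bis P0·P6 via (23.565,32.215): [(0, 4.0833) (10.6574, 13.9473) (20.3835, 45) (0, 45)]  |A|=534.5124
8. ⊥bis P0·P7 via (14.155,35.02): [(0, 4.0833) (10.6574, 13.9473) (12.5512, 19.9939) (15.2202, 45) (0, 45)]  |A|=469.9556
9. canonical 5-gon: [(0, 4.0833) (10.6574, 13.9473) (12.5512, 19.9939) (15.2202, 45) (0, 45)]
10. shoelace: 469.9556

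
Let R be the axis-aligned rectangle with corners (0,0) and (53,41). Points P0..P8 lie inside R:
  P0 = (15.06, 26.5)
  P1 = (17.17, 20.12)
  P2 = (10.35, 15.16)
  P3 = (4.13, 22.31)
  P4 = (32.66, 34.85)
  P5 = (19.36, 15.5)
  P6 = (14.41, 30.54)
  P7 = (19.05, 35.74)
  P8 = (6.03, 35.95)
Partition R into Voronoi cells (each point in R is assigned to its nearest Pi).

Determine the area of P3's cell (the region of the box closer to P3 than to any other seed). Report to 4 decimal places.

Area of P3's cell: 118.6564

1. box [0,53]×[0,41]: [(0, 0) (53, 0) (53, 41) (0, 41)]
2. ⊥bis P3·P0 via (9.595,24.405): [(0, 0) (18.9506, 0) (3.2333, 41) (0, 41)]  |A|=454.771
3. ⊥bis P3·P1 via (10.65,21.215): [(0, 0) (7.0871, 0) (10.7011, 21.5195) (3.2333, 41) (0, 41)]  |A|=327.1218
4. ⊥bis P3·P2 via (7.24,18.735): [(0, 12.4367) (10.636, 21.6893) (3.2333, 41) (0, 41)]  |A|=183.1192
5. ⊥bis P3·P4 via (18.395,28.58): [(0, 12.4367) (10.636, 21.6893) (3.2333, 41) (0, 41)]  |A|=183.1192
6. ⊥bis P3·P5 via (11.745,18.905): [(0, 12.4367) (10.636, 21.6893) (3.2333, 41) (0, 41)]  |A|=183.1192
7. ⊥bis P3·P6 via (9.27,26.425): [(0, 38.0041) (0, 12.4367) (10.636, 21.6893) (8.4078, 27.502)]  |A|=148.7028
8. ⊥bis P3·P7 via (11.59,29.025): [(0, 38.0041) (0, 12.4367) (10.636, 21.6893) (8.4078, 27.502)]  |A|=148.7028
9. ⊥bis P3·P8 via (5.08,29.13): [(7.3585, 28.8126) (0, 29.8376) (0, 12.4367) (10.636, 21.6893) (8.4078, 27.502)]  |A|=118.6564
10. canonical 5-gon: [(7.3585, 28.8126) (0, 29.8376) (0, 12.4367) (10.636, 21.6893) (8.4078, 27.502)]
11. shoelace: 118.6564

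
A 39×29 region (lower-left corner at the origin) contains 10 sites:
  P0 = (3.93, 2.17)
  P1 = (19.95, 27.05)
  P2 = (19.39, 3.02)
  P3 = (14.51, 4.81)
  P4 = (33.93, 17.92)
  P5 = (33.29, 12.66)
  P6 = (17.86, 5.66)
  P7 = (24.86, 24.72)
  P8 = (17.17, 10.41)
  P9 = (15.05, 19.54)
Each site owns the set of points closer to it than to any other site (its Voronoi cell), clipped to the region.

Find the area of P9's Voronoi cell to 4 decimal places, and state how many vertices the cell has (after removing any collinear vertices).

Area of P9's cell: 257.9205 (6 vertices)

1. box [0,39]×[0,29]: [(0, 0) (39, 0) (39, 29) (0, 29)]
2. ⊥bis P9·P0 via (9.49,10.855): [(0, 16.9303) (26.4461, 0) (39, 0) (39, 29) (0, 29)]  |A|=907.1295
3. ⊥bis P9·P1 via (17.5,23.295): [(0, 16.9303) (26.4461, 0) (39, 0) (39, 9.267) (8.7562, 29) (0, 29)]  |A|=608.7298
4. ⊥bis P9·P2 via (17.22,11.28): [(0, 16.9303) (11.2685, 9.7165) (30.5483, 14.7815) (8.7562, 29) (0, 29)]  |A|=344.6823
5. ⊥bis P9·P3 via (14.78,12.175): [(0, 16.9303) (6.9815, 12.4609) (19.9108, 11.9869) (30.5483, 14.7815) (8.7562, 29) (0, 29)]  |A|=327.9565
6. ⊥bis P9·P4 via (24.49,18.73): [(0, 16.9303) (6.9815, 12.4609) (19.9108, 11.9869) (24.0037, 13.0622) (24.4903, 18.7341) (8.7562, 29) (0, 29)]  |A|=309.8147
7. ⊥bis P9·P5 via (24.17,16.1): [(0, 16.9303) (6.9815, 12.4609) (19.9108, 11.9869) (22.9164, 12.7765) (24.2921, 16.4237) (24.4903, 18.7341) (8.7562, 29) (0, 29)]  |A|=308.0285
8. ⊥bis P9·P6 via (16.455,12.6): [(0, 16.9303) (6.9815, 12.4609) (14.4208, 12.1882) (23.3785, 14.0017) (24.2921, 16.4237) (24.4903, 18.7341) (8.7562, 29) (0, 29)]  |A|=300.4902
9. ⊥bis P9·P7 via (19.955,22.13): [(0, 16.9303) (6.9815, 12.4609) (14.4208, 12.1882) (23.3785, 14.0017) (23.7404, 14.9611) (20.3069, 21.4636) (8.7562, 29) (0, 29)]  |A|=291.0824
10. ⊥bis P9·P8 via (16.11,14.975): [(0, 16.9303) (6.5294, 12.7504) (22.9005, 16.5518) (20.3069, 21.4636) (8.7562, 29) (0, 29)]  |A|=257.9205
11. canonical 6-gon: [(0, 16.9303) (6.5294, 12.7504) (22.9005, 16.5518) (20.3069, 21.4636) (8.7562, 29) (0, 29)]
12. shoelace: 257.9205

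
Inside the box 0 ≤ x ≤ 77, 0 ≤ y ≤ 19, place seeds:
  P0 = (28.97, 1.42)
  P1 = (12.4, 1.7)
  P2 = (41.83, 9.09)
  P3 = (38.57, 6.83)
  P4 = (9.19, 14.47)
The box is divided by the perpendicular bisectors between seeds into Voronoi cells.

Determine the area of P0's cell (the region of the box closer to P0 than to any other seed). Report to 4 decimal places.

Area of P0's cell: 166.2828

1. box [0,77]×[0,19]: [(0, 0) (77, 0) (77, 19) (0, 19)]
2. ⊥bis P0·P1 via (20.685,1.56): [(20.6586, 0) (77, 0) (77, 19) (20.9797, 19)]  |A|=1067.4358
3. ⊥bis P0·P2 via (35.4,5.255): [(20.6586, 0) (38.5342, 0) (27.2022, 19) (20.9797, 19)]  |A|=228.9313
4. ⊥bis P0·P3 via (33.77,4.125): [(20.6586, 0) (36.0946, 0) (25.3873, 19) (20.9797, 19)]  |A|=188.5141
5. ⊥bis P0·P4 via (19.08,7.945): [(20.8379, 10.6095) (20.6586, 0) (36.0946, 0) (25.8417, 18.1937)]  |A|=166.2828
6. canonical 4-gon: [(20.8379, 10.6095) (20.6586, 0) (36.0946, 0) (25.8417, 18.1937)]
7. shoelace: 166.2828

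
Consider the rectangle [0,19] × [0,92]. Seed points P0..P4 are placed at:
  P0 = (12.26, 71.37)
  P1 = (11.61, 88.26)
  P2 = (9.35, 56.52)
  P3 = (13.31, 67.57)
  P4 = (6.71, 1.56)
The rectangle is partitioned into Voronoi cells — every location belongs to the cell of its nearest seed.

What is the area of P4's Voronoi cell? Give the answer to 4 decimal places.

Area of P4's cell: 550.4184

1. box [0,19]×[0,92]: [(0, 0) (19, 0) (19, 92) (0, 92)]
2. ⊥bis P4·P0 via (9.485,36.465): [(0, 37.2191) (0, 0) (19, 0) (19, 35.7085)]  |A|=692.8123
3. ⊥bis P4·P1 via (9.16,44.91): [(0, 37.2191) (0, 0) (19, 0) (19, 35.7085)]  |A|=692.8123
4. ⊥bis P4·P2 via (8.03,29.04): [(0, 29.4257) (0, 0) (19, 0) (19, 28.5131)]  |A|=550.4184
5. ⊥bis P4·P3 via (10.01,34.565): [(0, 29.4257) (0, 0) (19, 0) (19, 28.5131)]  |A|=550.4184
6. canonical 4-gon: [(0, 29.4257) (0, 0) (19, 0) (19, 28.5131)]
7. shoelace: 550.4184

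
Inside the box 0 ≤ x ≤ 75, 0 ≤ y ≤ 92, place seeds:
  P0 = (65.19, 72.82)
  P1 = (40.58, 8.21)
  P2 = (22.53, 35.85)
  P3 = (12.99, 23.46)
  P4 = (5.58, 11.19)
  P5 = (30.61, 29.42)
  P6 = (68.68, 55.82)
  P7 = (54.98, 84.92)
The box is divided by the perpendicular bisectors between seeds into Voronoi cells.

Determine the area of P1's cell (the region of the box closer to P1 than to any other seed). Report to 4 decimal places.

1. box [0,75]×[0,92]: [(0, 0) (75, 0) (75, 92) (0, 92)]
2. ⊥bis P1·P0 via (52.885,40.515): [(0, 60.6589) (0, 0) (75, 0) (75, 32.0914)]  |A|=3478.1369
3. ⊥bis P1·P2 via (31.555,22.03): [(57.2911, 38.8367) (0, 1.4234) (0, 0) (75, 0) (75, 32.0914)]  |A|=1781.3
4. ⊥bis P1·P3 via (26.785,15.835): [(57.2911, 38.8367) (29.449, 20.6547) (18.0324, 0) (75, 0) (75, 32.0914)]  |A|=1574.1145
5. ⊥bis P1·P4 via (23.08,9.7): [(57.2911, 38.8367) (29.449, 20.6547) (23.0228, 9.0286) (22.2541, 0) (75, 0) (75, 32.0914)]  |A|=1555.0566
6. ⊥bis P1·P5 via (35.595,18.815): [(68.8348, 34.4397) (25.9178, 14.2661) (23.0228, 9.0286) (22.2541, 0) (75, 0) (75, 32.0914)]  |A|=1287.4324
7. ⊥bis P1·P6 via (54.63,32.015): [(58.6406, 29.6479) (25.9178, 14.2661) (23.0228, 9.0286) (22.2541, 0) (75, 0) (75, 19.9924)]  |A|=1161.7254
8. ⊥bis P1·P7 via (47.78,46.565): [(58.6406, 29.6479) (25.9178, 14.2661) (23.0228, 9.0286) (22.2541, 0) (75, 0) (75, 19.9924)]  |A|=1161.7254
9. canonical 6-gon: [(58.6406, 29.6479) (25.9178, 14.2661) (23.0228, 9.0286) (22.2541, 0) (75, 0) (75, 19.9924)]
10. shoelace: 1161.7254

Area of P1's cell: 1161.7254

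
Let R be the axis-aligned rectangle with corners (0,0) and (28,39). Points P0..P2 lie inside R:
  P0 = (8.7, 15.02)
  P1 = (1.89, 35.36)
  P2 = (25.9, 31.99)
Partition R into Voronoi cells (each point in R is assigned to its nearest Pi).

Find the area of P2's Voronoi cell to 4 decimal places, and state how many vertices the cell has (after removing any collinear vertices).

1. box [0,28]×[0,39]: [(0, 0) (28, 0) (28, 39) (0, 39)]
2. ⊥bis P2·P0 via (17.3,23.505): [(28, 12.66) (28, 39) (2.0122, 39)]  |A|=342.2596
3. ⊥bis P2·P1 via (13.895,33.675): [(13.0694, 27.7929) (28, 12.66) (28, 39) (14.6424, 39)]  |A|=271.4858
4. canonical 4-gon: [(13.0694, 27.7929) (28, 12.66) (28, 39) (14.6424, 39)]
5. shoelace: 271.4858

Area of P2's cell: 271.4858 (4 vertices)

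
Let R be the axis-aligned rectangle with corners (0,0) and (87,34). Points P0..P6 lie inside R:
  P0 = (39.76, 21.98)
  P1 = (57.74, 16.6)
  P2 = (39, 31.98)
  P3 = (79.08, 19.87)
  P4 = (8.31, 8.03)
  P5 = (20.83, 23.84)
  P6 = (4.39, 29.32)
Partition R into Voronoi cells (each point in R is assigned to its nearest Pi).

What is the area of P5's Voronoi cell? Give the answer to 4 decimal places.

1. box [0,87]×[0,34]: [(0, 0) (87, 0) (87, 34) (0, 34)]
2. ⊥bis P5·P0 via (30.295,22.91): [(0, 0) (28.0439, 0) (31.3847, 34) (0, 34)]  |A|=1010.2863
3. ⊥bis P5·P1 via (39.285,20.22): [(0, 0) (28.0439, 0) (31.3847, 34) (0, 34)]  |A|=1010.2863
4. ⊥bis P5·P2 via (29.915,27.91): [(0, 0) (28.0439, 0) (30.6296, 26.315) (27.1867, 34) (0, 34)]  |A|=994.1557
5. ⊥bis P5·P3 via (49.955,21.855): [(0, 0) (28.0439, 0) (30.6296, 26.315) (27.1867, 34) (0, 34)]  |A|=994.1557
6. ⊥bis P5·P4 via (14.57,15.935): [(0, 27.473) (28.5239, 4.8848) (30.6296, 26.315) (27.1867, 34) (0, 34)]  |A|=533.8413
7. ⊥bis P5·P6 via (12.61,26.58): [(10.212, 19.3861) (28.5239, 4.8848) (30.6296, 26.315) (27.1867, 34) (15.0833, 34)]  |A|=390.3013
8. canonical 5-gon: [(10.212, 19.3861) (28.5239, 4.8848) (30.6296, 26.315) (27.1867, 34) (15.0833, 34)]
9. shoelace: 390.3013

Area of P5's cell: 390.3013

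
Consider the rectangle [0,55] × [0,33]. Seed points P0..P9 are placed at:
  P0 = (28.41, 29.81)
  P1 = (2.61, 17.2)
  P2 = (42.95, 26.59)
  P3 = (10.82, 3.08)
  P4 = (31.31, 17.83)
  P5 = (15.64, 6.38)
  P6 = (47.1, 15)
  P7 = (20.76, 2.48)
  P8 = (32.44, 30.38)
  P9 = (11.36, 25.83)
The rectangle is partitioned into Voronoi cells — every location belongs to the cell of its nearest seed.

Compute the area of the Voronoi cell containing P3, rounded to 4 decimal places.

Area of P3's cell: 119.8454

1. box [0,55]×[0,33]: [(0, 0) (55, 0) (55, 33) (0, 33)]
2. ⊥bis P3·P0 via (19.615,16.445): [(0, 29.3529) (0, 0) (44.605, 0)]  |A|=654.6434
3. ⊥bis P3·P1 via (6.715,10.14): [(18.6504, 17.0798) (0, 6.2356) (0, 0) (44.605, 0)]  |A|=439.0701
4. ⊥bis P3·P2 via (26.885,14.835): [(31.3645, 8.7131) (18.6504, 17.0798) (0, 6.2356) (0, 0) (37.74, 0)]  |A|=409.1621
5. ⊥bis P3·P4 via (21.065,10.455): [(16.9907, 16.1148) (0, 6.2356) (0, 0) (28.5912, 0)]  |A|=283.3438
6. ⊥bis P3·P5 via (13.23,4.73): [(8.7256, 11.3091) (0, 6.2356) (0, 0) (16.4684, 0)]  |A|=120.326
7. ⊥bis P3·P6 via (28.96,9.04): [(8.7256, 11.3091) (0, 6.2356) (0, 0) (16.4684, 0)]  |A|=120.326
8. ⊥bis P3·P7 via (15.79,2.78): [(15.6908, 1.1358) (8.7256, 11.3091) (0, 6.2356) (0, 0) (15.6222, 0)]  |A|=119.8454
9. ⊥bis P3·P8 via (21.63,16.73): [(15.6908, 1.1358) (8.7256, 11.3091) (0, 6.2356) (0, 0) (15.6222, 0)]  |A|=119.8454
10. ⊥bis P3·P9 via (11.09,14.455): [(15.6908, 1.1358) (8.7256, 11.3091) (0, 6.2356) (0, 0) (15.6222, 0)]  |A|=119.8454
11. canonical 5-gon: [(15.6908, 1.1358) (8.7256, 11.3091) (0, 6.2356) (0, 0) (15.6222, 0)]
12. shoelace: 119.8454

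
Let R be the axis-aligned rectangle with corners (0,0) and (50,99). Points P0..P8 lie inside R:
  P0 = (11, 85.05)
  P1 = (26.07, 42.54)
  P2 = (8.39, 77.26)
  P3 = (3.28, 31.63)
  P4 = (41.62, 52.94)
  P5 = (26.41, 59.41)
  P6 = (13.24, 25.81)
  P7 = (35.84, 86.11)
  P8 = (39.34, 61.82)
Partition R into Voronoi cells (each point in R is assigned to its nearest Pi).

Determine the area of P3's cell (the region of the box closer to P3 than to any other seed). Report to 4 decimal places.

1. box [0,50]×[0,99]: [(0, 0) (50, 0) (50, 99) (0, 99)]
2. ⊥bis P3·P0 via (7.14,58.34): [(0, 59.3718) (0, 0) (50, 0) (50, 52.1461)]  |A|=2787.948
3. ⊥bis P3·P1 via (14.675,37.085): [(4.3036, 58.7499) (0, 59.3718) (0, 0) (32.4283, 0)]  |A|=1080.3357
4. ⊥bis P3·P2 via (5.835,54.445): [(6.3944, 54.3824) (0, 55.0984) (0, 0) (32.4283, 0)]  |A|=1057.9249
5. ⊥bis P3·P4 via (22.45,42.285): [(6.3944, 54.3824) (0, 55.0984) (0, 0) (32.4283, 0)]  |A|=1057.9249
6. ⊥bis P3·P5 via (14.845,45.52): [(7.8481, 51.3457) (3.8601, 54.6662) (0, 55.0984) (0, 0) (32.4283, 0)]  |A|=1054.2832
7. ⊥bis P3·P6 via (8.26,28.72): [(13.9873, 38.5214) (7.8481, 51.3457) (3.8601, 54.6662) (0, 55.0984) (0, 14.5843)]  |A|=327.693
8. ⊥bis P3·P7 via (19.56,58.87): [(13.9873, 38.5214) (7.8481, 51.3457) (3.8601, 54.6662) (0, 55.0984) (0, 14.5843)]  |A|=327.693
9. ⊥bis P3·P8 via (21.31,46.725): [(13.9873, 38.5214) (7.8481, 51.3457) (3.8601, 54.6662) (0, 55.0984) (0, 14.5843)]  |A|=327.693
10. canonical 5-gon: [(13.9873, 38.5214) (7.8481, 51.3457) (3.8601, 54.6662) (0, 55.0984) (0, 14.5843)]
11. shoelace: 327.693

Area of P3's cell: 327.6930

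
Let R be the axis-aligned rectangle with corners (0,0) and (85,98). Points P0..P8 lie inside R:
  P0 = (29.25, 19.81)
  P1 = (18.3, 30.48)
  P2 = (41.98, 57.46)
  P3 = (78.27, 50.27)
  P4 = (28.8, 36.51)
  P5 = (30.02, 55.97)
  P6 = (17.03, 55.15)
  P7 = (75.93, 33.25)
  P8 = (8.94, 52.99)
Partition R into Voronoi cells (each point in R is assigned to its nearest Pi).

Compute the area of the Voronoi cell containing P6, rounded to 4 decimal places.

1. box [0,85]×[0,98]: [(0, 0) (85, 0) (85, 98) (0, 98)]
2. ⊥bis P6·P0 via (23.14,37.48): [(0, 29.4786) (85, 58.8702) (85, 98) (0, 98)]  |A|=4575.1782
3. ⊥bis P6·P1 via (17.665,42.815): [(0, 41.9056) (42.2252, 44.0793) (85, 58.8702) (85, 98) (0, 98)]  |A|=4312.8109
4. ⊥bis P6·P2 via (29.505,56.305): [(0, 41.9056) (30.6919, 43.4856) (25.6447, 98) (0, 98)]  |A|=1559.8226
5. ⊥bis P6·P3 via (47.65,52.71): [(0, 41.9056) (30.6919, 43.4856) (25.6447, 98) (0, 98)]  |A|=1559.8226
6. ⊥bis P6·P4 via (22.915,45.83): [(0, 41.9056) (18.1824, 42.8416) (30.0573, 50.3399) (25.6447, 98) (0, 98)]  |A|=1516.7464
7. ⊥bis P6·P5 via (23.525,55.56): [(0, 41.9056) (18.1824, 42.8416) (24.0923, 46.5734) (20.846, 98) (0, 98)]  |A|=1242.8995
8. ⊥bis P6·P7 via (46.48,44.2): [(0, 41.9056) (18.1824, 42.8416) (24.0923, 46.5734) (20.846, 98) (0, 98)]  |A|=1242.8995
9. ⊥bis P6·P8 via (12.985,54.07): [(16.0128, 42.7299) (18.1824, 42.8416) (24.0923, 46.5734) (20.846, 98) (1.2559, 98)]  |A|=759.0812
10. canonical 5-gon: [(16.0128, 42.7299) (18.1824, 42.8416) (24.0923, 46.5734) (20.846, 98) (1.2559, 98)]
11. shoelace: 759.0812

Area of P6's cell: 759.0812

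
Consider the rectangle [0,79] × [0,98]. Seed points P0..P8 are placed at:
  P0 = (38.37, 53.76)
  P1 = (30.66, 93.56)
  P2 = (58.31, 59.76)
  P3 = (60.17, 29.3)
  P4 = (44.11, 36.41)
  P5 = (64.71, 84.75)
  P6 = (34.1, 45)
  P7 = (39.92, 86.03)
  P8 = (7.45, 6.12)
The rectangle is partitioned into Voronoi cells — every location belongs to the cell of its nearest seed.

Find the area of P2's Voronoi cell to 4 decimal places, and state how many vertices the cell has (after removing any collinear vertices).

Area of P2's cell: 813.9619 (6 vertices)

1. box [0,79]×[0,98]: [(0, 0) (79, 0) (79, 98) (0, 98)]
2. ⊥bis P2·P0 via (48.34,56.76): [(65.4192, 0) (79, 0) (79, 98) (35.9308, 98)]  |A|=2775.8495
3. ⊥bis P2·P1 via (44.485,76.66): [(42.7734, 75.2598) (65.4192, 0) (79, 0) (79, 98) (70.5715, 98)]  |A|=2381.9808
4. ⊥bis P2·P3 via (59.24,44.53): [(42.7734, 75.2598) (52.1503, 44.0971) (79, 45.7366) (79, 98) (70.5715, 98)]  |A|=1468.5378
5. ⊥bis P2·P4 via (51.21,48.085): [(42.7734, 75.2598) (50.8922, 48.2783) (57.255, 44.4088) (79, 45.7366) (79, 98) (70.5715, 98)]  |A|=1457.6697
6. ⊥bis P2·P5 via (61.51,72.255): [(44.4432, 76.6258) (42.7734, 75.2598) (50.8922, 48.2783) (57.255, 44.4088) (79, 45.7366) (79, 67.7758)]  |A|=845.368
7. ⊥bis P2·P6 via (46.205,52.38): [(44.4432, 76.6258) (42.7734, 75.2598) (50.8922, 48.2783) (57.255, 44.4088) (79, 45.7366) (79, 67.7758)]  |A|=845.368
8. ⊥bis P2·P7 via (49.115,72.895): [(51.7656, 74.7506) (44.4645, 69.6395) (50.8922, 48.2783) (57.255, 44.4088) (79, 45.7366) (79, 67.7758)]  |A|=813.9619
9. ⊥bis P2·P8 via (32.88,32.94): [(51.7656, 74.7506) (44.4645, 69.6395) (50.8922, 48.2783) (57.255, 44.4088) (79, 45.7366) (79, 67.7758)]  |A|=813.9619
10. canonical 6-gon: [(51.7656, 74.7506) (44.4645, 69.6395) (50.8922, 48.2783) (57.255, 44.4088) (79, 45.7366) (79, 67.7758)]
11. shoelace: 813.9619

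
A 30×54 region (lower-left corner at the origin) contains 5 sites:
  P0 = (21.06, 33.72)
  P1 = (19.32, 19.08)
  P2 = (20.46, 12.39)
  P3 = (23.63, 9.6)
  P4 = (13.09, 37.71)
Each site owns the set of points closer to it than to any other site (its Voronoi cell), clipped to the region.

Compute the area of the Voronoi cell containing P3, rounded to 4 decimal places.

1. box [0,30]×[0,54]: [(0, 0) (30, 0) (30, 54) (0, 54)]
2. ⊥bis P3·P0 via (22.345,21.66): [(0, 19.2791) (0, 0) (30, 0) (30, 22.4756)]  |A|=626.3216
3. ⊥bis P3·P1 via (21.475,14.34): [(0, 4.5766) (0, 0) (30, 0) (30, 18.2158)]  |A|=341.8859
4. ⊥bis P3·P2 via (22.045,10.995): [(27.3331, 17.0033) (12.368, 0) (30, 0) (30, 18.2158)]  |A|=174.1912
5. ⊥bis P3·P4 via (18.36,23.655): [(27.3331, 17.0033) (12.368, 0) (30, 0) (30, 18.2158)]  |A|=174.1912
6. canonical 4-gon: [(27.3331, 17.0033) (12.368, 0) (30, 0) (30, 18.2158)]
7. shoelace: 174.1912

Area of P3's cell: 174.1912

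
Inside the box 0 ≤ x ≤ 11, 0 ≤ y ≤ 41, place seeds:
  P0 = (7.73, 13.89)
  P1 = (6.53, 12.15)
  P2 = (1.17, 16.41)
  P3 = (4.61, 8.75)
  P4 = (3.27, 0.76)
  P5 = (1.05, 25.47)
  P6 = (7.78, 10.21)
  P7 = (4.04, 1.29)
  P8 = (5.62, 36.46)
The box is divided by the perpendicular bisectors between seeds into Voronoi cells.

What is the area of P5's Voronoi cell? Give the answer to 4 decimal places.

1. box [0,11]×[0,41]: [(0, 0) (11, 0) (11, 41) (0, 41)]
2. ⊥bis P5·P0 via (4.39,19.68): [(0, 17.1476) (11, 23.493) (11, 41) (0, 41)]  |A|=227.4766
3. ⊥bis P5·P1 via (3.79,18.81): [(0, 17.2508) (0.6235, 17.5073) (11, 23.493) (11, 41) (0, 41)]  |A|=227.4444
4. ⊥bis P5·P2 via (1.11,20.94): [(0, 20.9253) (6.7027, 21.0141) (11, 23.493) (11, 41) (0, 41)]  |A|=214.8163
5. ⊥bis P5·P3 via (2.83,17.11): [(0, 20.9253) (6.7027, 21.0141) (11, 23.493) (11, 41) (0, 41)]  |A|=214.8163
6. ⊥bis P5·P4 via (2.16,13.115): [(0, 20.9253) (6.7027, 21.0141) (11, 23.493) (11, 41) (0, 41)]  |A|=214.8163
7. ⊥bis P5·P6 via (4.415,17.84): [(0, 20.9253) (6.7027, 21.0141) (11, 23.493) (11, 41) (0, 41)]  |A|=214.8163
8. ⊥bis P5·P7 via (2.545,13.38): [(0, 20.9253) (6.7027, 21.0141) (11, 23.493) (11, 41) (0, 41)]  |A|=214.8163
9. ⊥bis P5·P8 via (3.335,30.965): [(0, 32.3518) (0, 20.9253) (6.7027, 21.0141) (11, 23.493) (11, 27.7776)]  |A|=94.5282
10. canonical 5-gon: [(0, 32.3518) (0, 20.9253) (6.7027, 21.0141) (11, 23.493) (11, 27.7776)]
11. shoelace: 94.5282

Area of P5's cell: 94.5282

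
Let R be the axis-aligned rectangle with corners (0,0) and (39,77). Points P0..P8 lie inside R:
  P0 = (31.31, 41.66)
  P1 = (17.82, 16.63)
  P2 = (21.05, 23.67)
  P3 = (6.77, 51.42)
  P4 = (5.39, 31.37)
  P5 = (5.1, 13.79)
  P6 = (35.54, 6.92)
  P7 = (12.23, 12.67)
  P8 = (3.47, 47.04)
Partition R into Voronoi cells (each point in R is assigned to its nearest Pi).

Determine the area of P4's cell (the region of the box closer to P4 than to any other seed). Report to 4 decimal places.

1. box [0,39]×[0,77]: [(0, 0) (39, 0) (39, 77) (0, 77)]
2. ⊥bis P4·P0 via (18.35,36.515): [(0, 0) (32.8461, 0) (2.2778, 77) (0, 77)]  |A|=1352.272
3. ⊥bis P4·P1 via (11.605,24): [(0, 14.2137) (20.3805, 31.4002) (2.2778, 77) (0, 77)]  |A|=691.7427
4. ⊥bis P4·P2 via (13.22,27.52): [(0, 14.2137) (11.4072, 23.8332) (18.0341, 37.3107) (2.2778, 77) (0, 77)]  |A|=656.3467
5. ⊥bis P4·P3 via (6.08,41.395): [(0, 41.8135) (0, 14.2137) (11.4072, 23.8332) (18.0341, 37.3107) (16.7029, 40.6638)]  |A|=321.1035
6. ⊥bis P4·P5 via (5.245,22.58): [(0, 41.8135) (0, 22.6665) (9.8314, 22.5043) (11.4072, 23.8332) (18.0341, 37.3107) (16.7029, 40.6638)]  |A|=279.552
7. ⊥bis P4·P6 via (20.465,19.145): [(0, 41.8135) (0, 22.6665) (9.8314, 22.5043) (11.4072, 23.8332) (18.0341, 37.3107) (16.7029, 40.6638)]  |A|=279.552
8. ⊥bis P4·P7 via (8.81,22.02): [(0, 41.8135) (0, 22.6665) (9.8314, 22.5043) (11.4072, 23.8332) (18.0341, 37.3107) (16.7029, 40.6638)]  |A|=279.552
9. ⊥bis P4·P8 via (4.43,39.205): [(16.4682, 40.68) (0, 38.6622) (0, 22.6665) (9.8314, 22.5043) (11.4072, 23.8332) (18.0341, 37.3107) (16.7029, 40.6638)]  |A|=253.6042
10. canonical 7-gon: [(16.4682, 40.68) (0, 38.6622) (0, 22.6665) (9.8314, 22.5043) (11.4072, 23.8332) (18.0341, 37.3107) (16.7029, 40.6638)]
11. shoelace: 253.6042

Area of P4's cell: 253.6042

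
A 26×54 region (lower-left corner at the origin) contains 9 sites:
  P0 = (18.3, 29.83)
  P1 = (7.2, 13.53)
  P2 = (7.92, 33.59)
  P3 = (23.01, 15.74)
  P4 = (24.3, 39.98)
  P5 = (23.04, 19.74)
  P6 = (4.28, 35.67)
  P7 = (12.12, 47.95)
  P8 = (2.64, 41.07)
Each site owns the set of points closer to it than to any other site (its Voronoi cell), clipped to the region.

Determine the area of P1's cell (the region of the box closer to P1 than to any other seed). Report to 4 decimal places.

1. box [0,26]×[0,54]: [(0, 0) (26, 0) (26, 54) (0, 54)]
2. ⊥bis P1·P0 via (12.75,21.68): [(0, 30.3625) (0, 0) (26, 0) (26, 12.657)]  |A|=559.2536
3. ⊥bis P1·P2 via (7.56,23.56): [(10.1244, 23.468) (0, 23.8313) (0, 0) (26, 0) (26, 12.657)]  |A|=526.1914
4. ⊥bis P1·P3 via (15.105,14.635): [(14.2644, 20.6487) (10.1244, 23.468) (0, 23.8313) (0, 0) (17.1508, 0)]  |A|=360.5596
5. ⊥bis P1·P4 via (15.75,26.755): [(14.2644, 20.6487) (10.1244, 23.468) (0, 23.8313) (0, 0) (17.1508, 0)]  |A|=360.5596
6. ⊥bis P1·P5 via (15.12,16.635): [(14.6622, 17.8027) (13.2849, 21.3157) (10.1244, 23.468) (0, 23.8313) (0, 0) (17.1508, 0)]  |A|=359.2985
7. ⊥bis P1·P6 via (5.74,24.6): [(14.6622, 17.8027) (13.2849, 21.3157) (10.1244, 23.468) (0, 23.8313) (0, 0) (17.1508, 0)]  |A|=359.2985
8. ⊥bis P1·P7 via (9.66,30.74): [(14.6622, 17.8027) (13.2849, 21.3157) (10.1244, 23.468) (0, 23.8313) (0, 0) (17.1508, 0)]  |A|=359.2985
9. ⊥bis P1·P8 via (4.92,27.3): [(14.6622, 17.8027) (13.2849, 21.3157) (10.1244, 23.468) (0, 23.8313) (0, 0) (17.1508, 0)]  |A|=359.2985
10. canonical 6-gon: [(14.6622, 17.8027) (13.2849, 21.3157) (10.1244, 23.468) (0, 23.8313) (0, 0) (17.1508, 0)]
11. shoelace: 359.2985

Area of P1's cell: 359.2985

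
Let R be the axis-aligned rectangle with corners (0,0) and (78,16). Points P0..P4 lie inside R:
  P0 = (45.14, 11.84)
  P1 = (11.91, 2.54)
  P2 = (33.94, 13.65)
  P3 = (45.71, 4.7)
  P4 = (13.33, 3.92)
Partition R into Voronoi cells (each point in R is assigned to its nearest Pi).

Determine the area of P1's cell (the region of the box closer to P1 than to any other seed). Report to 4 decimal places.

1. box [0,78]×[0,16]: [(0, 0) (78, 0) (78, 16) (0, 16)]
2. ⊥bis P1·P0 via (28.525,7.19): [(0, 0) (30.5372, 0) (26.0594, 16) (0, 16)]  |A|=452.7729
3. ⊥bis P1·P2 via (22.925,8.095): [(0, 0) (27.0074, 0) (18.9384, 16) (0, 16)]  |A|=367.5666
4. ⊥bis P1·P3 via (28.81,3.62): [(0, 0) (27.0074, 0) (18.9384, 16) (0, 16)]  |A|=367.5666
5. ⊥bis P1·P4 via (12.62,3.23): [(0, 0) (15.759, 0) (0.2097, 16) (0, 16)]  |A|=127.7499
6. canonical 4-gon: [(0, 0) (15.759, 0) (0.2097, 16) (0, 16)]
7. shoelace: 127.7499

Area of P1's cell: 127.7499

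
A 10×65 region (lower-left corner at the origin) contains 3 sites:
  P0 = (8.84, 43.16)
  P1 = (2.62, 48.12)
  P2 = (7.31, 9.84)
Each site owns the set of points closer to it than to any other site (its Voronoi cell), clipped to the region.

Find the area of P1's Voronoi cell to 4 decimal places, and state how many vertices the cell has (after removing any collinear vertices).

1. box [0,10]×[0,65]: [(0, 0) (10, 0) (10, 65) (0, 65)]
2. ⊥bis P1·P0 via (5.73,45.64): [(0, 38.4544) (10, 50.9947) (10, 65) (0, 65)]  |A|=202.7544
3. ⊥bis P1·P2 via (4.965,28.98): [(0, 38.4544) (10, 50.9947) (10, 65) (0, 65)]  |A|=202.7544
4. canonical 4-gon: [(0, 38.4544) (10, 50.9947) (10, 65) (0, 65)]
5. shoelace: 202.7544

Area of P1's cell: 202.7544 (4 vertices)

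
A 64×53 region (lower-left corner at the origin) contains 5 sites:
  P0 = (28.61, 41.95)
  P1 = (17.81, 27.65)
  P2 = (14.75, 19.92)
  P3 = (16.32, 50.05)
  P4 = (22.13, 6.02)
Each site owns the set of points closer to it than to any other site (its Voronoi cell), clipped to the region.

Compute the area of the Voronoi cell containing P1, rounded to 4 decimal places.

Area of P1's cell: 432.5682

1. box [0,64]×[0,53]: [(0, 0) (64, 0) (64, 53) (0, 53)]
2. ⊥bis P1·P0 via (23.21,34.8): [(0, 52.3292) (0, 0) (64, 0) (64, 3.9936)]  |A|=1802.3295
3. ⊥bis P1·P2 via (16.28,23.785): [(61.493, 5.887) (0, 52.3292) (0, 30.2296)]  |A|=679.486
4. ⊥bis P1·P3 via (17.065,38.85): [(61.493, 5.887) (17.7842, 38.8978) (0, 37.7149) (0, 30.2296)]  |A|=549.534
5. ⊥bis P1·P4 via (19.97,16.835): [(29.1866, 18.6758) (41.3445, 21.104) (17.7842, 38.8978) (0, 37.7149) (0, 30.2296)]  |A|=432.5682
6. canonical 5-gon: [(29.1866, 18.6758) (41.3445, 21.104) (17.7842, 38.8978) (0, 37.7149) (0, 30.2296)]
7. shoelace: 432.5682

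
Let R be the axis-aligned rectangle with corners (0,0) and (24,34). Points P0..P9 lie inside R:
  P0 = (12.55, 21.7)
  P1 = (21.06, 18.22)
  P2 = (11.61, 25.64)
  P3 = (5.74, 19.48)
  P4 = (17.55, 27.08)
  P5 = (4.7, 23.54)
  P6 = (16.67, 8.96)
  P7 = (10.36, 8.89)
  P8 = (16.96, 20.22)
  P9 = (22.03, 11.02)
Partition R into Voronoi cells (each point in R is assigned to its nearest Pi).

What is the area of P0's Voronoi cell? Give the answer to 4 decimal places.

Area of P0's cell: 39.4799

1. box [0,24]×[0,34]: [(0, 0) (24, 0) (24, 34) (0, 34)]
2. ⊥bis P0·P1 via (16.805,19.96): [(0, 0) (8.6427, 0) (22.5464, 34) (0, 34)]  |A|=530.2152
3. ⊥bis P0·P2 via (12.08,23.67): [(0, 20.788) (0, 0) (8.6427, 0) (18.997, 25.3202)]  |A|=306.8724
4. ⊥bis P0·P3 via (9.145,20.59): [(8.4252, 22.798) (12.657, 9.8166) (18.997, 25.3202)]  |A|=73.9553
5. ⊥bis P0·P4 via (15.05,24.39): [(15.0598, 24.3809) (8.4252, 22.798) (12.657, 9.8166) (17.6344, 21.9882)]  |A|=68.0358
6. ⊥bis P0·P5 via (8.625,22.62): [(15.0598, 24.3809) (8.681, 22.8591) (8.5657, 22.367) (12.657, 9.8166) (17.6344, 21.9882)]  |A|=67.9763
7. ⊥bis P0·P6 via (14.61,15.33): [(15.0598, 24.3809) (8.681, 22.8591) (8.5657, 22.367) (11.2174, 14.2329) (14.9576, 15.4424) (17.6344, 21.9882)]  |A|=58.8467
8. ⊥bis P0·P7 via (11.455,15.295): [(15.0598, 24.3809) (8.681, 22.8591) (8.5657, 22.367) (10.8367, 15.4007) (13.4481, 14.9543) (14.9576, 15.4424) (17.6344, 21.9882)]  |A|=57.4067
9. ⊥bis P0·P8 via (14.755,20.96): [(15.7026, 23.7835) (15.0598, 24.3809) (8.681, 22.8591) (8.5657, 22.367) (10.8367, 15.4007) (12.7779, 15.0688)]  |A|=39.4799
10. ⊥bis P0·P9 via (17.29,16.36): [(15.7026, 23.7835) (15.0598, 24.3809) (8.681, 22.8591) (8.5657, 22.367) (10.8367, 15.4007) (12.7779, 15.0688)]  |A|=39.4799
11. canonical 6-gon: [(15.7026, 23.7835) (15.0598, 24.3809) (8.681, 22.8591) (8.5657, 22.367) (10.8367, 15.4007) (12.7779, 15.0688)]
12. shoelace: 39.4799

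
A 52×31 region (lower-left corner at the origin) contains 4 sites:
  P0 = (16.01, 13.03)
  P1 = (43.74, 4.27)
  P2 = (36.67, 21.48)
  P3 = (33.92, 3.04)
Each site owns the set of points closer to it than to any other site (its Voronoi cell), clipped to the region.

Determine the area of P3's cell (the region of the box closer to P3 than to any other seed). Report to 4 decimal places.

Area of P3's cell: 183.1292

1. box [0,52]×[0,31]: [(0, 0) (52, 0) (52, 31) (0, 31)]
2. ⊥bis P3·P0 via (24.965,8.035): [(20.4832, 0) (52, 0) (52, 31) (37.7746, 31)]  |A|=709.0043
3. ⊥bis P3·P1 via (38.83,3.655): [(35.8395, 27.5307) (20.4832, 0) (39.2878, 0)]  |A|=258.8521
4. ⊥bis P3·P2 via (35.295,12.26): [(37.799, 11.8866) (27.934, 13.3578) (20.4832, 0) (39.2878, 0)]  |A|=183.1292
5. canonical 4-gon: [(37.799, 11.8866) (27.934, 13.3578) (20.4832, 0) (39.2878, 0)]
6. shoelace: 183.1292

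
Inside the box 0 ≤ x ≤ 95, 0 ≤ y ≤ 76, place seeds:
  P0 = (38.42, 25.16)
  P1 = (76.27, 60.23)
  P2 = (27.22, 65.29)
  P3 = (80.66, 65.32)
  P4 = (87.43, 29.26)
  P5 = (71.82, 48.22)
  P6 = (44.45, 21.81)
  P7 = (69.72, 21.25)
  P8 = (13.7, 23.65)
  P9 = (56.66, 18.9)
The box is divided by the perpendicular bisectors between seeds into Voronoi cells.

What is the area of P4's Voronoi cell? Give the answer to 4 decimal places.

Area of P4's cell: 611.1566

1. box [0,95]×[0,76]: [(0, 0) (95, 0) (95, 76) (0, 76)]
2. ⊥bis P4·P0 via (62.925,27.21): [(65.2013, 0) (95, 0) (95, 76) (58.8434, 76)]  |A|=2506.3016
3. ⊥bis P4·P1 via (81.85,44.745): [(62.0548, 37.6118) (65.2013, 0) (95, 0) (95, 49.4836)]  |A|=1375.5148
4. ⊥bis P4·P2 via (57.325,47.275): [(62.0548, 37.6118) (65.2013, 0) (95, 0) (95, 49.4836)]  |A|=1375.5148
5. ⊥bis P4·P3 via (84.045,47.29): [(94.2071, 49.1979) (62.0548, 37.6118) (65.2013, 0) (95, 0) (95, 49.3467)]  |A|=1375.4606
6. ⊥bis P4·P5 via (79.625,38.74): [(94.2071, 49.1979) (90.864, 47.9932) (63.0987, 25.1337) (65.2013, 0) (95, 0) (95, 49.3467)]  |A|=1190.3
7. ⊥bis P4·P6 via (65.94,25.535): [(94.2071, 49.1979) (90.864, 47.9932) (65.646, 27.2309) (70.3661, 0) (95, 0) (95, 49.3467)]  |A|=1085.7612
8. ⊥bis P4·P7 via (78.575,25.255): [(94.2071, 49.1979) (90.864, 47.9932) (74.4157, 34.4511) (89.9975, 0) (95, 0) (95, 49.3467)]  |A|=611.1566
9. ⊥bis P4·P8 via (50.565,26.455): [(94.2071, 49.1979) (90.864, 47.9932) (74.4157, 34.4511) (89.9975, 0) (95, 0) (95, 49.3467)]  |A|=611.1566
10. ⊥bis P4·P9 via (72.045,24.08): [(94.2071, 49.1979) (90.864, 47.9932) (74.4157, 34.4511) (89.9975, 0) (95, 0) (95, 49.3467)]  |A|=611.1566
11. canonical 6-gon: [(94.2071, 49.1979) (90.864, 47.9932) (74.4157, 34.4511) (89.9975, 0) (95, 0) (95, 49.3467)]
12. shoelace: 611.1566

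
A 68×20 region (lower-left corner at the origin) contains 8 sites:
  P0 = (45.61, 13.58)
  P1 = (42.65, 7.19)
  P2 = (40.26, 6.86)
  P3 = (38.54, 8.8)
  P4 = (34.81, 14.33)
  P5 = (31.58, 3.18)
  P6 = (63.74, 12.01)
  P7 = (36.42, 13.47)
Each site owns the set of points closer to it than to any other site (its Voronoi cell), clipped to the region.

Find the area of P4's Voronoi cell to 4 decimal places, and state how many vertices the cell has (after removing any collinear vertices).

1. box [0,68]×[0,20]: [(0, 0) (68, 0) (68, 20) (0, 20)]
2. ⊥bis P4·P0 via (40.21,13.955): [(0, 0) (39.2409, 0) (40.6298, 20) (0, 20)]  |A|=798.7069
3. ⊥bis P4·P1 via (38.73,10.76): [(0, 0) (28.9307, 0) (40.092, 12.2555) (40.6298, 20) (0, 20)]  |A|=735.5287
4. ⊥bis P4·P2 via (37.535,10.595): [(0, 0) (23.013, 0) (40.107, 12.4715) (40.6298, 20) (0, 20)]  |A|=697.5143
5. ⊥bis P4·P3 via (36.675,11.565): [(0, 0) (19.529, 0) (40.2096, 13.9491) (40.6298, 20) (0, 20)]  |A|=661.2256
6. ⊥bis P4·P5 via (33.195,8.755): [(0, 18.3711) (32.7151, 8.894) (40.2096, 13.9491) (40.6298, 20) (0, 20)]  |A|=273.8732
7. ⊥bis P4·P6 via (49.275,13.17): [(0, 18.3711) (32.7151, 8.894) (40.2096, 13.9491) (40.6298, 20) (0, 20)]  |A|=273.8732
8. ⊥bis P4·P7 via (35.615,13.9): [(0, 18.3711) (32.7151, 8.894) (33.0682, 9.1322) (38.8734, 20) (0, 20)]  |A|=243.7353
9. canonical 5-gon: [(0, 18.3711) (32.7151, 8.894) (33.0682, 9.1322) (38.8734, 20) (0, 20)]
10. shoelace: 243.7353

Area of P4's cell: 243.7353 (5 vertices)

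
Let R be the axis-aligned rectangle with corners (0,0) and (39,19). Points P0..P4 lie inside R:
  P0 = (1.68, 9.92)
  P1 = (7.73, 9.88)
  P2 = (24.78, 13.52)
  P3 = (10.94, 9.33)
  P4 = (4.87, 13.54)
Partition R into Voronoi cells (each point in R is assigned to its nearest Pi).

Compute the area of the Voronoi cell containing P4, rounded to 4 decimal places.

1. box [0,39]×[0,19]: [(0, 0) (39, 0) (39, 19) (0, 19)]
2. ⊥bis P4·P0 via (3.275,11.73): [(0, 14.616) (16.5862, 0) (39, 0) (39, 19) (0, 19)]  |A|=619.7885
3. ⊥bis P4·P1 via (6.3,11.71): [(0, 14.616) (4.7087, 10.4666) (15.6292, 19) (0, 19)]  |A|=77.0069
4. ⊥bis P4·P2 via (14.825,13.53): [(0, 14.616) (4.7087, 10.4666) (14.8299, 18.3754) (14.8305, 19) (0, 19)]  |A|=76.7574
5. ⊥bis P4·P3 via (7.905,11.435): [(0, 14.616) (4.7087, 10.4666) (10.2206, 14.7736) (13.1519, 19) (0, 19)]  |A|=71.7719
6. canonical 5-gon: [(0, 14.616) (4.7087, 10.4666) (10.2206, 14.7736) (13.1519, 19) (0, 19)]
7. shoelace: 71.7719

Area of P4's cell: 71.7719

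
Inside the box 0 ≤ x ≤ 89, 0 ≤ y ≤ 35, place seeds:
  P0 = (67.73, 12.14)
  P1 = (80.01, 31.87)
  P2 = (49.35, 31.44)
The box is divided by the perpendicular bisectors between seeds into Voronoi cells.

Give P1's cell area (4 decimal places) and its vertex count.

1. box [0,89]×[0,35]: [(0, 0) (89, 0) (89, 35) (0, 35)]
2. ⊥bis P1·P0 via (73.87,22.005): [(89, 12.5881) (89, 35) (52.9912, 35)]  |A|=403.5134
3. ⊥bis P1·P2 via (64.68,31.655): [(64.7356, 27.6903) (89, 12.5881) (89, 35) (64.6331, 35)]  |A|=360.964
4. canonical 4-gon: [(64.7356, 27.6903) (89, 12.5881) (89, 35) (64.6331, 35)]
5. shoelace: 360.964

Area of P1's cell: 360.9640 (4 vertices)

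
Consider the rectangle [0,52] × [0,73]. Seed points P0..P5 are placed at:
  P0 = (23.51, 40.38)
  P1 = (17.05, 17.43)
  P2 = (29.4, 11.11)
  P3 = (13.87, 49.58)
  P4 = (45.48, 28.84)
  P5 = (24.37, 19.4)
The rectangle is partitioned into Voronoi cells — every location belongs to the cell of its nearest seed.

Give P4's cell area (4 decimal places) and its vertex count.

Area of P4's cell: 648.8067 (4 vertices)

1. box [0,52]×[0,73]: [(0, 0) (52, 0) (52, 73) (0, 73)]
2. ⊥bis P4·P0 via (34.495,34.61): [(16.3157, 0) (52, 0) (52, 67.9362)]  |A|=1212.1289
3. ⊥bis P4·P1 via (31.265,23.135): [(30.0534, 26.154) (40.5499, 0) (52, 0) (52, 67.9362)]  |A|=895.2182
4. ⊥bis P4·P2 via (37.44,19.975): [(30.2385, 26.5063) (52, 6.77) (52, 67.9362)]  |A|=665.5359
5. ⊥bis P4·P3 via (29.675,39.21): [(30.2385, 26.5063) (52, 6.77) (52, 67.9362)]  |A|=665.5359
6. ⊥bis P4·P5 via (34.925,24.12): [(32.1935, 30.2283) (36.3273, 20.9842) (52, 6.77) (52, 67.9362)]  |A|=648.8067
7. canonical 4-gon: [(32.1935, 30.2283) (36.3273, 20.9842) (52, 6.77) (52, 67.9362)]
8. shoelace: 648.8067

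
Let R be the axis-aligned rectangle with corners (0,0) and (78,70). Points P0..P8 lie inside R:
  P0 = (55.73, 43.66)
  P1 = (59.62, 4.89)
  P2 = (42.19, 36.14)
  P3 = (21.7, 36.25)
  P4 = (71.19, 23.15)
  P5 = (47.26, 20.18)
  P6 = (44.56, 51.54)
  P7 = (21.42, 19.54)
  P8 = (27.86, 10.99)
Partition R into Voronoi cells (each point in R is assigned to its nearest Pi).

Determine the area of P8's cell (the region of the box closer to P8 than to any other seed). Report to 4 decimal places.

1. box [0,78]×[0,70]: [(0, 0) (78, 0) (78, 70) (0, 70)]
2. ⊥bis P8·P0 via (41.795,27.325): [(0, 62.9793) (0, 0) (73.8261, 0)]  |A|=2324.7599
3. ⊥bis P8·P1 via (43.74,7.94): [(46.6652, 23.1703) (0, 62.9793) (0, 0) (42.215, 0)]  |A|=1958.5397
4. ⊥bis P8·P2 via (35.025,23.565): [(45.5853, 17.5479) (0, 43.5216) (0, 0) (42.215, 0)]  |A|=1362.366
5. ⊥bis P8·P3 via (24.78,23.62): [(45.5853, 17.5479) (31.8868, 25.3531) (0, 17.5771) (0, 0) (42.215, 0)]  |A|=948.7219
6. ⊥bis P8·P4 via (49.525,17.07): [(45.5853, 17.5479) (31.8868, 25.3531) (0, 17.5771) (0, 0) (42.215, 0)]  |A|=948.7219
7. ⊥bis P8·P5 via (37.56,15.585): [(43.0019, 4.0972) (33.3194, 24.5368) (31.8868, 25.3531) (0, 17.5771) (0, 0) (42.215, 0)]  |A|=857.2013
8. ⊥bis P8·P6 via (36.21,31.265): [(43.0019, 4.0972) (33.3194, 24.5368) (31.8868, 25.3531) (0, 17.5771) (0, 0) (42.215, 0)]  |A|=857.2013
9. ⊥bis P8·P7 via (24.64,15.265): [(43.0019, 4.0972) (34.2741, 22.5215) (4.3736, 0) (42.215, 0)]  |A|=451.2526
10. canonical 4-gon: [(43.0019, 4.0972) (34.2741, 22.5215) (4.3736, 0) (42.215, 0)]
11. shoelace: 451.2526

Area of P8's cell: 451.2526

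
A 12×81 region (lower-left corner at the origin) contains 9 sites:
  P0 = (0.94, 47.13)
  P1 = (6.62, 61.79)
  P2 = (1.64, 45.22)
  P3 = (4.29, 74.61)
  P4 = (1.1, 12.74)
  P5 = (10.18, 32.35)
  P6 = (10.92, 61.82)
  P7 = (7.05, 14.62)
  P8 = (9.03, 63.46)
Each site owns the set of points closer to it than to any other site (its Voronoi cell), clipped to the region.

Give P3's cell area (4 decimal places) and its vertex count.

1. box [0,12]×[0,81]: [(0, 0) (12, 0) (12, 81) (0, 81)]
2. ⊥bis P3·P0 via (2.615,60.87): [(0, 61.1888) (12, 59.7259) (12, 81) (0, 81)]  |A|=246.5119
3. ⊥bis P3·P1 via (5.455,68.2): [(0, 67.2086) (12, 69.3895) (12, 81) (0, 81)]  |A|=152.4114
4. ⊥bis P3·P2 via (2.965,59.915): [(0, 67.2086) (12, 69.3895) (12, 81) (0, 81)]  |A|=152.4114
5. ⊥bis P3·P4 via (2.695,43.675): [(0, 67.2086) (12, 69.3895) (12, 81) (0, 81)]  |A|=152.4114
6. ⊥bis P3·P5 via (7.235,53.48): [(0, 67.2086) (12, 69.3895) (12, 81) (0, 81)]  |A|=152.4114
7. ⊥bis P3·P6 via (7.605,68.215): [(0, 67.2086) (8.7212, 68.7936) (12, 70.4933) (12, 81) (0, 81)]  |A|=150.602
8. ⊥bis P3·P7 via (5.67,44.615): [(0, 67.2086) (8.7212, 68.7936) (12, 70.4933) (12, 81) (0, 81)]  |A|=150.602
9. ⊥bis P3·P8 via (6.66,69.035): [(0, 67.2086) (4.1288, 67.959) (12, 71.3051) (12, 81) (0, 81)]  |A|=144.8725
10. canonical 5-gon: [(0, 67.2086) (4.1288, 67.959) (12, 71.3051) (12, 81) (0, 81)]
11. shoelace: 144.8725

Area of P3's cell: 144.8725 (5 vertices)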